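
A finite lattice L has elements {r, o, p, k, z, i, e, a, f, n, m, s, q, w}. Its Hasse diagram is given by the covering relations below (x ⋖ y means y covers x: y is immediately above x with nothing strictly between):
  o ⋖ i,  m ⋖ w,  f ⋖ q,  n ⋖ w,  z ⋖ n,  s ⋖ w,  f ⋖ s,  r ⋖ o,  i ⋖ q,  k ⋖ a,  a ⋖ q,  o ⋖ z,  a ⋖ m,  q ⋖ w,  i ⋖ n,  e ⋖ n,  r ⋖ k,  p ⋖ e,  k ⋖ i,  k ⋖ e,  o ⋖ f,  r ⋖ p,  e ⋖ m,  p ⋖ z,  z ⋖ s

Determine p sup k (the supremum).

e

Common upper bounds of {p, k}: e, m, n, w.
The least among these is e.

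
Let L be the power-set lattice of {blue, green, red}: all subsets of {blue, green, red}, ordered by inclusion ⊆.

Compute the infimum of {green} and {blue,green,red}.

Common lower bounds of {{green}, {blue,green,red}}: {green}, {}.
The greatest among these is {green}.

{green}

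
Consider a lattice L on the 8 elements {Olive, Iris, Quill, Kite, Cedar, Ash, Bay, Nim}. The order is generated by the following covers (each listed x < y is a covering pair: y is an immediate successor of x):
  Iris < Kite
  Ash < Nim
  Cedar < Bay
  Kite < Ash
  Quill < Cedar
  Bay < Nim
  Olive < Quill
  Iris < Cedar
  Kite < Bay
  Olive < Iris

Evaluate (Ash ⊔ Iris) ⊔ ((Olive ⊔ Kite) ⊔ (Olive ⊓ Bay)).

Ash ∨ Iris = Ash
Olive ∨ Kite = Kite
Olive ∧ Bay = Olive
Kite ∨ Olive = Kite
Ash ∨ Kite = Ash

Ash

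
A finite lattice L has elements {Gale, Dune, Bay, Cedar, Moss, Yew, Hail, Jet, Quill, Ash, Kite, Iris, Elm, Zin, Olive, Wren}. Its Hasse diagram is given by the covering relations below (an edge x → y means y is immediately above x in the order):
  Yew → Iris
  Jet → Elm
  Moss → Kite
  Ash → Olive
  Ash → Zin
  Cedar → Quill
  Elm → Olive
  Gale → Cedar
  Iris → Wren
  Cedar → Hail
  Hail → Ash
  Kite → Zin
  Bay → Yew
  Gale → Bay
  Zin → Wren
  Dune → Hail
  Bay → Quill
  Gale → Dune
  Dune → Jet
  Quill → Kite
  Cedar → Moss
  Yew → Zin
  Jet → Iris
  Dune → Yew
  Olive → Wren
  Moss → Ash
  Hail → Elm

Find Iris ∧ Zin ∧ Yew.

Common lower bounds of {Iris, Zin, Yew}: Bay, Dune, Gale, Yew.
The greatest among these is Yew.

Yew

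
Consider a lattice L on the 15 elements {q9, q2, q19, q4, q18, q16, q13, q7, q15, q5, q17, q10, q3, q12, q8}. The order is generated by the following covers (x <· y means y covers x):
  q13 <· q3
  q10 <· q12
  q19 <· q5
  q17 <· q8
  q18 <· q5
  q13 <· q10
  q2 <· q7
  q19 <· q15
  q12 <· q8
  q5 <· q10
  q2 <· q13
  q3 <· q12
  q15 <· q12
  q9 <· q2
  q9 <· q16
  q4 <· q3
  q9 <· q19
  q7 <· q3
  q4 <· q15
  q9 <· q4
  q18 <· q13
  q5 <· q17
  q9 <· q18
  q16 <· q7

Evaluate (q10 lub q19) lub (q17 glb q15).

q10

q10 ∨ q19 = q10
q17 ∧ q15 = q19
q10 ∨ q19 = q10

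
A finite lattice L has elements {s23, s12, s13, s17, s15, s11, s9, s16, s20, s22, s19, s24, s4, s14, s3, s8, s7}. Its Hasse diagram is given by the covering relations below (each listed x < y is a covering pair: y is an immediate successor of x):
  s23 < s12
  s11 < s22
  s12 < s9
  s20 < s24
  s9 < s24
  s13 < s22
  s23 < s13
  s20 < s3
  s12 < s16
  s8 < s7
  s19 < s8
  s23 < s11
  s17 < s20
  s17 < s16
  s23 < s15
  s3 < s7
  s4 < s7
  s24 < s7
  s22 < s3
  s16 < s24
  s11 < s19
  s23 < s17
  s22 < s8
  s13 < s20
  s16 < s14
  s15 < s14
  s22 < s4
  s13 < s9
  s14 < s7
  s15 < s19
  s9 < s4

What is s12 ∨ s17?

s16

Common upper bounds of {s12, s17}: s14, s16, s24, s7.
The least among these is s16.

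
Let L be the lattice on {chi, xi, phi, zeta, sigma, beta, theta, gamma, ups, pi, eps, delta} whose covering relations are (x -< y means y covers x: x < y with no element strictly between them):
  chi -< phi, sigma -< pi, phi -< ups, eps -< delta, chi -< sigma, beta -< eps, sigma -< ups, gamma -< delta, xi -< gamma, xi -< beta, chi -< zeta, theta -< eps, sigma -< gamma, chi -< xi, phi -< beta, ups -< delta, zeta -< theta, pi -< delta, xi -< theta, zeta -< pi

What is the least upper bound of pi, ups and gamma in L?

Common upper bounds of {pi, ups, gamma}: delta.
The least among these is delta.

delta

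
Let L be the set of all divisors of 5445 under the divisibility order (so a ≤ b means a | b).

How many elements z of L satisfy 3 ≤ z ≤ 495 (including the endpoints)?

8

The interval [3, 495] = {15, 165, 3, 33, 45, 495, 9, 99}, which has 8 elements.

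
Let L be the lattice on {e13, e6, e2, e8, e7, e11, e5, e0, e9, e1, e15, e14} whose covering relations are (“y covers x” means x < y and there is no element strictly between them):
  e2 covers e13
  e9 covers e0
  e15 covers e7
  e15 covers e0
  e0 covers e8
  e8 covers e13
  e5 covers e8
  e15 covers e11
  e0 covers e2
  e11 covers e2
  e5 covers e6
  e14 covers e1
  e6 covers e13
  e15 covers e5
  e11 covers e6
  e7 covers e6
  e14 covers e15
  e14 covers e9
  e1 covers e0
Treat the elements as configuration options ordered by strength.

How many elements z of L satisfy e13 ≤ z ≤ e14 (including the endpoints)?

12

The interval [e13, e14] = {e0, e1, e11, e13, e14, e15, e2, e5, e6, e7, e8, e9}, which has 12 elements.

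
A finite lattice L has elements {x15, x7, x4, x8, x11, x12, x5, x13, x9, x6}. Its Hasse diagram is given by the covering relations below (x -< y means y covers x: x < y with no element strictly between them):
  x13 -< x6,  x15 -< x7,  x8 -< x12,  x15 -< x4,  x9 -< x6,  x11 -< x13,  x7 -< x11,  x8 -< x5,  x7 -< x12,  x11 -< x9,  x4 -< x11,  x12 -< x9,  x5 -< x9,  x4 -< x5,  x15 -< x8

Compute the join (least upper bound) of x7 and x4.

Common upper bounds of {x7, x4}: x11, x13, x6, x9.
The least among these is x11.

x11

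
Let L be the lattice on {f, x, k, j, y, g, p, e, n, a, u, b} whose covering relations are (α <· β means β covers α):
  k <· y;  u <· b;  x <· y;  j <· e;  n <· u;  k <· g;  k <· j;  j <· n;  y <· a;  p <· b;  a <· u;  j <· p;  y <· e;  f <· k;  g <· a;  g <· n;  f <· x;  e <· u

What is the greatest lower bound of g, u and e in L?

k

Common lower bounds of {g, u, e}: f, k.
The greatest among these is k.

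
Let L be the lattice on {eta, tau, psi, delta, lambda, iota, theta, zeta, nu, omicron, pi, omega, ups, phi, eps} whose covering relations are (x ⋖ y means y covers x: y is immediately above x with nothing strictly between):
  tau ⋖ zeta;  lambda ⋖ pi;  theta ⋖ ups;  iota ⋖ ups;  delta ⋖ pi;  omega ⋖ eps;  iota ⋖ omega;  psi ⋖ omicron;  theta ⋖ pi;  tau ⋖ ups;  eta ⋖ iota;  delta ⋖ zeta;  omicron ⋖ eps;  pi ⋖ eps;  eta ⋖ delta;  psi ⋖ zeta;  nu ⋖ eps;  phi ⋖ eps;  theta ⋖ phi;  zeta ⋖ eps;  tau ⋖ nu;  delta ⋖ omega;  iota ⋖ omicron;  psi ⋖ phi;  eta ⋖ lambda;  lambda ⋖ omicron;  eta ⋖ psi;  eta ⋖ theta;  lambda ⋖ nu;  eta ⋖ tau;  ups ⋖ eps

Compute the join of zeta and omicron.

eps

Common upper bounds of {zeta, omicron}: eps.
The least among these is eps.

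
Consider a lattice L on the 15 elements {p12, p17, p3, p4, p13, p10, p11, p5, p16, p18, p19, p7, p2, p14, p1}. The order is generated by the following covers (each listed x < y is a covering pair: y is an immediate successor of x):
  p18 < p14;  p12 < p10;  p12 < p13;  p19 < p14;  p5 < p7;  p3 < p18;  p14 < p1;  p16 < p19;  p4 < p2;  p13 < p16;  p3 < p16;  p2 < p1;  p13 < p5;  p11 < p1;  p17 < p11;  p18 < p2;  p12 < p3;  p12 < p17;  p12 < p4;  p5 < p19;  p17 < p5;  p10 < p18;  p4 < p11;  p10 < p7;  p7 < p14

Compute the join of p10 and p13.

Common upper bounds of {p10, p13}: p1, p14, p7.
The least among these is p7.

p7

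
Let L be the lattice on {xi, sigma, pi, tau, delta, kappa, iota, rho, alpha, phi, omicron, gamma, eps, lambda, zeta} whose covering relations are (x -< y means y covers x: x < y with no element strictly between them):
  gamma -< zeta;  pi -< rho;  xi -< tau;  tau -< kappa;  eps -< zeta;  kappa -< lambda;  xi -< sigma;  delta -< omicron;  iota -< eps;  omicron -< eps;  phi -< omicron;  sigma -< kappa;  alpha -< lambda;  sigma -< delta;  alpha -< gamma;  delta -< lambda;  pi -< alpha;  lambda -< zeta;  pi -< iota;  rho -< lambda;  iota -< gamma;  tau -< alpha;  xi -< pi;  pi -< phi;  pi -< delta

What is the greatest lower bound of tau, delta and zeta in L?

xi

Common lower bounds of {tau, delta, zeta}: xi.
The greatest among these is xi.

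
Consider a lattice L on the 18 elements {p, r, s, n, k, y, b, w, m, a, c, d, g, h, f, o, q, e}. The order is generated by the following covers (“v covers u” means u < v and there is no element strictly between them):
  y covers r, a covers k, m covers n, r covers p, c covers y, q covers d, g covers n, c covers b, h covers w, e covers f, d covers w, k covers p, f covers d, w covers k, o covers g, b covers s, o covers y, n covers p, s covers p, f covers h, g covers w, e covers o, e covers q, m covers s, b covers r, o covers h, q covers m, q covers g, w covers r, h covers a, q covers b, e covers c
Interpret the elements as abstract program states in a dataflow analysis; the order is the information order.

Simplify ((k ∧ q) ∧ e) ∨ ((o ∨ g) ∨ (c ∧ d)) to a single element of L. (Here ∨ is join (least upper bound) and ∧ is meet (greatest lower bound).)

o

k ∧ q = k
k ∧ e = k
o ∨ g = o
c ∧ d = r
o ∨ r = o
k ∨ o = o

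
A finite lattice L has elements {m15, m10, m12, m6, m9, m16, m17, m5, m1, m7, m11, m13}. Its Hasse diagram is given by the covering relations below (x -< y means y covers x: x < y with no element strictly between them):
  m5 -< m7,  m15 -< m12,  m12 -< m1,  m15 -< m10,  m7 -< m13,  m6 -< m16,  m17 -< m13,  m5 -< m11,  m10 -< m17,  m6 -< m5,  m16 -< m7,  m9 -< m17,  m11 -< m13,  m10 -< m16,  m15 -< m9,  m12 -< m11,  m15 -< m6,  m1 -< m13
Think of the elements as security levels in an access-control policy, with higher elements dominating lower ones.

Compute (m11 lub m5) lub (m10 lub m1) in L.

m11 ∨ m5 = m11
m10 ∨ m1 = m13
m11 ∨ m13 = m13

m13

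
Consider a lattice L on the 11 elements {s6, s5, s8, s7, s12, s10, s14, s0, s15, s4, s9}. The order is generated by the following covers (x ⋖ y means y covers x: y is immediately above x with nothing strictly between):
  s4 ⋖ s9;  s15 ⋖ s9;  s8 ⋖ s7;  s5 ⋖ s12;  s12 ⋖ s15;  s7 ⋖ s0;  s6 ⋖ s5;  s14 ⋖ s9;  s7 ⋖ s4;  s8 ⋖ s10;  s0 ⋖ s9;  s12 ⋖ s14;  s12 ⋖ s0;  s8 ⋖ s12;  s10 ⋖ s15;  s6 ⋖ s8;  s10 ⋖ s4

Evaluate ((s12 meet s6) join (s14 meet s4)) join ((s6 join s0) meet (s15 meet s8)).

s12 ∧ s6 = s6
s14 ∧ s4 = s8
s6 ∨ s8 = s8
s6 ∨ s0 = s0
s15 ∧ s8 = s8
s0 ∧ s8 = s8
s8 ∨ s8 = s8

s8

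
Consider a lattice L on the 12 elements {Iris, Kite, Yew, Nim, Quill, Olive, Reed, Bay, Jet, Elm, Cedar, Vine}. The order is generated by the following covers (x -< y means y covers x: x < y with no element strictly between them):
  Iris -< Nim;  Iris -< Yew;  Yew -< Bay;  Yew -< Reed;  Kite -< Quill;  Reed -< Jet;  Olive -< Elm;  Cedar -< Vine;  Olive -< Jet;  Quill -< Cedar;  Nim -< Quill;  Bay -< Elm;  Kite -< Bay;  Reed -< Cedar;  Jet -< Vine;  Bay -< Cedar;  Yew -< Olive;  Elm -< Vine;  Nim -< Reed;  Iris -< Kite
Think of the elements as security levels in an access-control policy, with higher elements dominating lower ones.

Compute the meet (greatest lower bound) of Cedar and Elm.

Bay

Common lower bounds of {Cedar, Elm}: Bay, Iris, Kite, Yew.
The greatest among these is Bay.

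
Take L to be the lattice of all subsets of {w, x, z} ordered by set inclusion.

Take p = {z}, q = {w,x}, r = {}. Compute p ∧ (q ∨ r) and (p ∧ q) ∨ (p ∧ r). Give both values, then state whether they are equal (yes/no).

q ∨ r = {w,x}, so p ∧ (q ∨ r) = {z} ∧ {w,x} = {}.
p ∧ q = {} and p ∧ r = {}, so (p ∧ q) ∨ (p ∧ r) = {} ∨ {} = {}.
Equal: yes.

{}; {}; yes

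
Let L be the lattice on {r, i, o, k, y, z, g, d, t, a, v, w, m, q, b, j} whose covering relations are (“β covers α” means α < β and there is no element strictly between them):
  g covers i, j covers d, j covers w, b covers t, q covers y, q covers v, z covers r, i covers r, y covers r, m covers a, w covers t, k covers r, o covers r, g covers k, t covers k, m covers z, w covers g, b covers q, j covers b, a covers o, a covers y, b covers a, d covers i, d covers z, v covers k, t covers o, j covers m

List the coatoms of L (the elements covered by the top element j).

The coatoms are exactly the elements covered by j: b, d, m, w.

b, d, m, w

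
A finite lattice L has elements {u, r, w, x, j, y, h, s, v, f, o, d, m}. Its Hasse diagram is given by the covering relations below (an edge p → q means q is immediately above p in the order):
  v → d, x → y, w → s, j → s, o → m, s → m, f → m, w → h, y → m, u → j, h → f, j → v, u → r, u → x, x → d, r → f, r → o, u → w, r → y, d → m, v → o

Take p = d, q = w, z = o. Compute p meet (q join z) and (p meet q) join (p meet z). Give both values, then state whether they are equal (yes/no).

d; v; no

q join z = m, so p meet (q join z) = d meet m = d.
p meet q = u and p meet z = v, so (p meet q) join (p meet z) = u join v = v.
Equal: no.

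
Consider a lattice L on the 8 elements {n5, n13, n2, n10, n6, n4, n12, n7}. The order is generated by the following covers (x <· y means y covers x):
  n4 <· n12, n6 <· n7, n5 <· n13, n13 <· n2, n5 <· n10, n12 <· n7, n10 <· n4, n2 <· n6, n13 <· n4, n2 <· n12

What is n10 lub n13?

n4

Common upper bounds of {n10, n13}: n12, n4, n7.
The least among these is n4.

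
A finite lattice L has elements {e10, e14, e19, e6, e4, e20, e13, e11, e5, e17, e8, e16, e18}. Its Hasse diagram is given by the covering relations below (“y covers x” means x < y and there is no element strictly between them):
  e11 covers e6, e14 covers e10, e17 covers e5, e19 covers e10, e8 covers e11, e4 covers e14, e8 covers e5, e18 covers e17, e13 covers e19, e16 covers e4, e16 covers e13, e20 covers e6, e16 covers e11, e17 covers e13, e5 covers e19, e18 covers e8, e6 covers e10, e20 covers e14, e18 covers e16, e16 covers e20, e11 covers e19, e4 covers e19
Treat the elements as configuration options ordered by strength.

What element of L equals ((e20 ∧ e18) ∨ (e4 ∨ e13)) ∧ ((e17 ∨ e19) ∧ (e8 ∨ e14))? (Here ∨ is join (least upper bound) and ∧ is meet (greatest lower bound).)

e20 ∧ e18 = e20
e4 ∨ e13 = e16
e20 ∨ e16 = e16
e17 ∨ e19 = e17
e8 ∨ e14 = e18
e17 ∧ e18 = e17
e16 ∧ e17 = e13

e13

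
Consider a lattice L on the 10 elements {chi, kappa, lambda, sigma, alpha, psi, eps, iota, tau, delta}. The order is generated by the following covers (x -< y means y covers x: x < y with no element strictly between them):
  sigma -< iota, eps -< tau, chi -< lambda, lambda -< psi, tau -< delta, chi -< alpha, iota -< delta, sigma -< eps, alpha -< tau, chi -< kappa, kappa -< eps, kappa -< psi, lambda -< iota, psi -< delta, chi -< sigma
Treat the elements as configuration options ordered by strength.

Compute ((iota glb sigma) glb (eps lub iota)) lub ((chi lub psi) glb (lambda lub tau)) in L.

delta

iota ∧ sigma = sigma
eps ∨ iota = delta
sigma ∧ delta = sigma
chi ∨ psi = psi
lambda ∨ tau = delta
psi ∧ delta = psi
sigma ∨ psi = delta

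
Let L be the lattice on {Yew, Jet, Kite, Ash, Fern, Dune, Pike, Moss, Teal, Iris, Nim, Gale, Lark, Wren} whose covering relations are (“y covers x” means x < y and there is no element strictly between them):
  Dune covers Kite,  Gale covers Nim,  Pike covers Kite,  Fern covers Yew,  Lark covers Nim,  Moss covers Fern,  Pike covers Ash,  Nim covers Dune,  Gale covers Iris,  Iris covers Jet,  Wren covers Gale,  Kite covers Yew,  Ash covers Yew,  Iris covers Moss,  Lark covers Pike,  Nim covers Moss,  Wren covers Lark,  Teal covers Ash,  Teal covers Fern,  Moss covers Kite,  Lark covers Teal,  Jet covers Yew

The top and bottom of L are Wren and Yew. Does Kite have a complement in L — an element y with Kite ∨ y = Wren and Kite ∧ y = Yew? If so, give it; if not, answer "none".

For every candidate y, either Kite ∨ y ≠ Wren or Kite ∧ y ≠ Yew; no complement exists.

none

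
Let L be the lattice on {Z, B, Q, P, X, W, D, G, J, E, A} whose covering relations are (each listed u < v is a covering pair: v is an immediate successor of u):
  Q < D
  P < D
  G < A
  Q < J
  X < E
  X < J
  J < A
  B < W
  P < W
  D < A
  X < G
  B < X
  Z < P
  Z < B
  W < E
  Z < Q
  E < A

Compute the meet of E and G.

Common lower bounds of {E, G}: B, X, Z.
The greatest among these is X.

X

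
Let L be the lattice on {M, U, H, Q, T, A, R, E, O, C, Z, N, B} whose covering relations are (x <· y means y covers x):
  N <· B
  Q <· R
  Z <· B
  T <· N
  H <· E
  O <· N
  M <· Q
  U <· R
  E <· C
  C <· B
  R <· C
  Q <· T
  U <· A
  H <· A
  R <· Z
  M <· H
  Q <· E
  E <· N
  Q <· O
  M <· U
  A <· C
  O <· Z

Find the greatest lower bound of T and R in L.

Q

Common lower bounds of {T, R}: M, Q.
The greatest among these is Q.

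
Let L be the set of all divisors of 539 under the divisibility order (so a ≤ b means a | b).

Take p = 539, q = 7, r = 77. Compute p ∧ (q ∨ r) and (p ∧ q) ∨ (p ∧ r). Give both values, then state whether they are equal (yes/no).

q ∨ r = 77, so p ∧ (q ∨ r) = 539 ∧ 77 = 77.
p ∧ q = 7 and p ∧ r = 77, so (p ∧ q) ∨ (p ∧ r) = 7 ∨ 77 = 77.
Equal: yes.

77; 77; yes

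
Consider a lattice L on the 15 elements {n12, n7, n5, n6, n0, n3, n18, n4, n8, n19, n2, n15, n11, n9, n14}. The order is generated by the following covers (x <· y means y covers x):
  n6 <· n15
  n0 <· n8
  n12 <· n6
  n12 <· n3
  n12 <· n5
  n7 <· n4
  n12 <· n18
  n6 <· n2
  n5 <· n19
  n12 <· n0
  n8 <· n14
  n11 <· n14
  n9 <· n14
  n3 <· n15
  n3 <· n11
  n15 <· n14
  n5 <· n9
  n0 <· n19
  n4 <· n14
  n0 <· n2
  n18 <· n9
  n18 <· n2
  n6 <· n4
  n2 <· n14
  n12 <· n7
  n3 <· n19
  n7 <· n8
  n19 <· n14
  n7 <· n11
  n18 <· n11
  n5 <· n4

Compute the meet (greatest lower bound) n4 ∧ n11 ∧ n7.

n7

Common lower bounds of {n4, n11, n7}: n12, n7.
The greatest among these is n7.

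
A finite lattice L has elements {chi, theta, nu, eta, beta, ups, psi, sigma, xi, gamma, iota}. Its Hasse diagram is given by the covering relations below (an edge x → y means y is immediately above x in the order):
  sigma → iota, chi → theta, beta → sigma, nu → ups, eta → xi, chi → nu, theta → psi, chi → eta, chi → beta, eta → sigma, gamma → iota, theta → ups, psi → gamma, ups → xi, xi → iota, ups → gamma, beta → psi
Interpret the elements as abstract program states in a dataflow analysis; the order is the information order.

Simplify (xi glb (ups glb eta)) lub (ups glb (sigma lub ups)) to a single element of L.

ups

ups ∧ eta = chi
xi ∧ chi = chi
sigma ∨ ups = iota
ups ∧ iota = ups
chi ∨ ups = ups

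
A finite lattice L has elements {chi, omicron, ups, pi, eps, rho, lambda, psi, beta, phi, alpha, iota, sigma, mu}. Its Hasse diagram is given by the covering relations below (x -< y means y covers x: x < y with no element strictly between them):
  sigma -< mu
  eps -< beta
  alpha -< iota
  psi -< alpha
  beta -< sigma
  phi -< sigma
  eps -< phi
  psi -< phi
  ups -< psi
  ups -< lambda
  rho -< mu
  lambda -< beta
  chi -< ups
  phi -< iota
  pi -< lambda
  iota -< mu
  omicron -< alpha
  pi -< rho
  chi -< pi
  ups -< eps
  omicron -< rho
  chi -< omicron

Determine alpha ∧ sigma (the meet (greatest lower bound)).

psi

Common lower bounds of {alpha, sigma}: chi, psi, ups.
The greatest among these is psi.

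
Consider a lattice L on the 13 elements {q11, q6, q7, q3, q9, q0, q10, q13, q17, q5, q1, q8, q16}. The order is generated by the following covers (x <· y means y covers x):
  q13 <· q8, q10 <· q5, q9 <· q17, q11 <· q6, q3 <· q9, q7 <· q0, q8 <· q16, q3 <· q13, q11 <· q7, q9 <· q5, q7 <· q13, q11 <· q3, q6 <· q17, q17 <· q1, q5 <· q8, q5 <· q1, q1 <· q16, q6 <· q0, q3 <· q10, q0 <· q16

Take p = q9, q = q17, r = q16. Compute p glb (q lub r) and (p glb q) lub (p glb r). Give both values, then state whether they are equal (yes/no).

q9; q9; yes

q lub r = q16, so p glb (q lub r) = q9 glb q16 = q9.
p glb q = q9 and p glb r = q9, so (p glb q) lub (p glb r) = q9 lub q9 = q9.
Equal: yes.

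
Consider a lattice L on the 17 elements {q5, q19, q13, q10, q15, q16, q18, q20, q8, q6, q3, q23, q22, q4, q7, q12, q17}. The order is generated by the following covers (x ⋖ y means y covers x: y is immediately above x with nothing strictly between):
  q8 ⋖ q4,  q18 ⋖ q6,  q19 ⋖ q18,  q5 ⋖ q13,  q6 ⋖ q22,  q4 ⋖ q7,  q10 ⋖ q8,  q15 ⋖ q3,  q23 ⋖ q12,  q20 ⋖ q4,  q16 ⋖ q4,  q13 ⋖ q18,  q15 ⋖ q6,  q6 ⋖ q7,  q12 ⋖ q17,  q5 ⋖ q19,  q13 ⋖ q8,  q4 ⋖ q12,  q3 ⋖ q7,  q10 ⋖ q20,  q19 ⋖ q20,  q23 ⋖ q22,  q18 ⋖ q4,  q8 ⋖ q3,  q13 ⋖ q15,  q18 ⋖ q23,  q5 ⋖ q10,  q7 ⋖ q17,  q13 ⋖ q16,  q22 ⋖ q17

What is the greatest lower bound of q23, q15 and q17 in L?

Common lower bounds of {q23, q15, q17}: q13, q5.
The greatest among these is q13.

q13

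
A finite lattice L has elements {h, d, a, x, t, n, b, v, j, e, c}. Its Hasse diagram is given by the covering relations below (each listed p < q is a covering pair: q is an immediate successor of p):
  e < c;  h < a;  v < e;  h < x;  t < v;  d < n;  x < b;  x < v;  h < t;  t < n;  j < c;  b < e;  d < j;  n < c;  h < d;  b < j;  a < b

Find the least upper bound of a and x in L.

Common upper bounds of {a, x}: b, c, e, j.
The least among these is b.

b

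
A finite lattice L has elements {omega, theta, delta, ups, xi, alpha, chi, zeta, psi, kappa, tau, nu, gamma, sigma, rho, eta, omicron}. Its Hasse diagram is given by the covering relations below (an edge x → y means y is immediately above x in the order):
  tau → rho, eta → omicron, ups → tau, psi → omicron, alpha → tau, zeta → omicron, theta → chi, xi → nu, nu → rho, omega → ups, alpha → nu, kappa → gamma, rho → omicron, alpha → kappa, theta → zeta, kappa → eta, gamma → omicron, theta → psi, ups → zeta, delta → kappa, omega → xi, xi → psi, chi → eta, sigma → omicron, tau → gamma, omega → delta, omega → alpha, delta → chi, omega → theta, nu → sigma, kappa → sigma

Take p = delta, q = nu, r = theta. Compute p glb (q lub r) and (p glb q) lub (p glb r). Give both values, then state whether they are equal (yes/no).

delta; omega; no

q lub r = omicron, so p glb (q lub r) = delta glb omicron = delta.
p glb q = omega and p glb r = omega, so (p glb q) lub (p glb r) = omega lub omega = omega.
Equal: no.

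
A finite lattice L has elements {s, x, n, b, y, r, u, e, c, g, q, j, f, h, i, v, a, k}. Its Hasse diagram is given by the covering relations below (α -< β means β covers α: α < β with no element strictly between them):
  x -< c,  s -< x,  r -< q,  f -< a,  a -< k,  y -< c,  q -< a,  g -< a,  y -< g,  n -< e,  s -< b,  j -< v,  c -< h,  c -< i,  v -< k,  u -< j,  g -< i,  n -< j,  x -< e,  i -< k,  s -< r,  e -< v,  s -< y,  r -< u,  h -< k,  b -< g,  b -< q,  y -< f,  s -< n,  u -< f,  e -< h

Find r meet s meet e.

Common lower bounds of {r, s, e}: s.
The greatest among these is s.

s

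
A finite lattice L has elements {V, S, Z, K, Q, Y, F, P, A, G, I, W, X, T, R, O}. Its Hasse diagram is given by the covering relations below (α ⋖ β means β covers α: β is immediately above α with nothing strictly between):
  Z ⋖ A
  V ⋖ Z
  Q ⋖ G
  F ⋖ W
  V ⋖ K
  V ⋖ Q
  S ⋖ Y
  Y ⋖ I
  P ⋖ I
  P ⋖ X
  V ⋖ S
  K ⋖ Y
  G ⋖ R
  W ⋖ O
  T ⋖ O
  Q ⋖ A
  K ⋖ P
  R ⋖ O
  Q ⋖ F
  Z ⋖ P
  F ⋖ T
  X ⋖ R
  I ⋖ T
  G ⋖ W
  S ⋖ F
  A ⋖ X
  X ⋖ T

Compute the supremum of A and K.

Common upper bounds of {A, K}: O, R, T, X.
The least among these is X.

X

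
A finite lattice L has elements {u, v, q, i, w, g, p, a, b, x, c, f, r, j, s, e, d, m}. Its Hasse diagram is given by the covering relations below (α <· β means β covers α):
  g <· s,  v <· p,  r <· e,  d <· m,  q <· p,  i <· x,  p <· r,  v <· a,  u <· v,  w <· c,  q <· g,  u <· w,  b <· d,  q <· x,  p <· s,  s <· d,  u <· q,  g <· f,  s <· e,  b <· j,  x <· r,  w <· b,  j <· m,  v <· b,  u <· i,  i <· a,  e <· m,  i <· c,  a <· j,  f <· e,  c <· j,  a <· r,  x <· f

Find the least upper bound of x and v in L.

r

Common upper bounds of {x, v}: e, m, r.
The least among these is r.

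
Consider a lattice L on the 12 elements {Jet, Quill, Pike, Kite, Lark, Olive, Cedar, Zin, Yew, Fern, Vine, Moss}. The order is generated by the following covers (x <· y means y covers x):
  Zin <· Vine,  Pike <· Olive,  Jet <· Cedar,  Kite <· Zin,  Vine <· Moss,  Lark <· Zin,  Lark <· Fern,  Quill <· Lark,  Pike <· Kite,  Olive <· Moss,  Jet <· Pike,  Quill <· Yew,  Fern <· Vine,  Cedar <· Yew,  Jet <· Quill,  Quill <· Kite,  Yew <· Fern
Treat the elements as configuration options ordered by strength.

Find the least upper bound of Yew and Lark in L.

Common upper bounds of {Yew, Lark}: Fern, Moss, Vine.
The least among these is Fern.

Fern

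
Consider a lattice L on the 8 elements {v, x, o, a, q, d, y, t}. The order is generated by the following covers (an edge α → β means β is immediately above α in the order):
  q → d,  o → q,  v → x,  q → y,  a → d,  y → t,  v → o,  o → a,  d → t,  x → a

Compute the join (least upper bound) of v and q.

q

Common upper bounds of {v, q}: d, q, t, y.
The least among these is q.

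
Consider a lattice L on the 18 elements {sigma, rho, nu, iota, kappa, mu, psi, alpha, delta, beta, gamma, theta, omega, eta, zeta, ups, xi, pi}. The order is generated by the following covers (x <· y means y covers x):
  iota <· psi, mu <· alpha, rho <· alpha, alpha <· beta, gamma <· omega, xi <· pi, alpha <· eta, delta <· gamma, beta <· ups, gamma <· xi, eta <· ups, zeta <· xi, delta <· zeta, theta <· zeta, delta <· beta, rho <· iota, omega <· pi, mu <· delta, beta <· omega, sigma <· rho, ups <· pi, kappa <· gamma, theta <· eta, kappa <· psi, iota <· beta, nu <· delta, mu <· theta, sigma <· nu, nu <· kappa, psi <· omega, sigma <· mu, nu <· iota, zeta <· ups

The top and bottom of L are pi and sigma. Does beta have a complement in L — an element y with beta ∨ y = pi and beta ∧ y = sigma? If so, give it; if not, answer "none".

For every candidate y, either beta ∨ y ≠ pi or beta ∧ y ≠ sigma; no complement exists.

none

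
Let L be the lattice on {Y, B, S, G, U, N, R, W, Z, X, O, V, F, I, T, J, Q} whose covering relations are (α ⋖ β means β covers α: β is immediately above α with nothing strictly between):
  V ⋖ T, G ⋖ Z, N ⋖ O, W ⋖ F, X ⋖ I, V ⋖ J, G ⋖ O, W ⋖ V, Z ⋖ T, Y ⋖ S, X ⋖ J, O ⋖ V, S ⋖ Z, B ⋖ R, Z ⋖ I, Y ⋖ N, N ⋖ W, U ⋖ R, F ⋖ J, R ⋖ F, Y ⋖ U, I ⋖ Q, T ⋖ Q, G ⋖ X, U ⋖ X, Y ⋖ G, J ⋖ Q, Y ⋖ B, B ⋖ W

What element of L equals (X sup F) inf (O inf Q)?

X ∨ F = J
O ∧ Q = O
J ∧ O = O

O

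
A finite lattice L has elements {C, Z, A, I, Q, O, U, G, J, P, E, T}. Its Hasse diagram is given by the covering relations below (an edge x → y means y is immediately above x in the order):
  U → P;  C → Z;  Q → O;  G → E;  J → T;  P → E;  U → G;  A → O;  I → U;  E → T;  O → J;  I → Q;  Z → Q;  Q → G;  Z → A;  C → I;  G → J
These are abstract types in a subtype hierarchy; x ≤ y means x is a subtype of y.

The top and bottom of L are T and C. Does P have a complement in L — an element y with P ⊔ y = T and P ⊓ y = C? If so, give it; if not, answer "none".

Need y with P ∨ y = T and P ∧ y = C.
Checking each element gives: A.

A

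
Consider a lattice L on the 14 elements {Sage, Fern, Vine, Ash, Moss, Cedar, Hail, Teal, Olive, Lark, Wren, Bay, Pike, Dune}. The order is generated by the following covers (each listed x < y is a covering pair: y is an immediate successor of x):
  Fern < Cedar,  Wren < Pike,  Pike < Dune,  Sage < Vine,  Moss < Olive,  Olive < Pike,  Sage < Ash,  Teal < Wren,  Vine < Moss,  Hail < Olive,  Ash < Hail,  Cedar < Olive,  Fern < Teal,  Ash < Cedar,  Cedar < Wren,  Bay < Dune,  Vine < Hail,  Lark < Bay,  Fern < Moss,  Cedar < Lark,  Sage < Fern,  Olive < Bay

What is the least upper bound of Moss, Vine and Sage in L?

Moss

Common upper bounds of {Moss, Vine, Sage}: Bay, Dune, Moss, Olive, Pike.
The least among these is Moss.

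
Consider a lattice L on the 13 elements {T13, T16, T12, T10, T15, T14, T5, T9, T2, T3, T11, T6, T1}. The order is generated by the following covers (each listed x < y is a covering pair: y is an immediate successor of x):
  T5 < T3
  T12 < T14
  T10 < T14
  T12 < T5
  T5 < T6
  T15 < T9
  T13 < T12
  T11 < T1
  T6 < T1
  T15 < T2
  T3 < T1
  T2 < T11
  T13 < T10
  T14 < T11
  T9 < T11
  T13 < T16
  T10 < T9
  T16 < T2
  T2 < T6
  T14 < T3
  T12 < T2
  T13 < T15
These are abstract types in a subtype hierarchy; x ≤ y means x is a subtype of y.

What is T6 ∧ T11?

T2

Common lower bounds of {T6, T11}: T12, T13, T15, T16, T2.
The greatest among these is T2.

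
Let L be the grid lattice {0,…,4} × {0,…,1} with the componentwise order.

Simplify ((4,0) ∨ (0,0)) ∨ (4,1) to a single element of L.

(4,1)

(4,0) ∨ (0,0) = (4,0)
(4,0) ∨ (4,1) = (4,1)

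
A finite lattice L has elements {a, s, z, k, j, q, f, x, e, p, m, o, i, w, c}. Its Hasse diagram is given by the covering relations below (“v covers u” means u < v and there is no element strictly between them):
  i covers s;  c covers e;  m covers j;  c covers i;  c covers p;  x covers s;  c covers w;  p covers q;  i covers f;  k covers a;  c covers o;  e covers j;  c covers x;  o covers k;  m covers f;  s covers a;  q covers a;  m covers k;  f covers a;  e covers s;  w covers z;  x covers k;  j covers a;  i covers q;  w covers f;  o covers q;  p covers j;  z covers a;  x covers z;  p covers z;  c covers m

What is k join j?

Common upper bounds of {k, j}: c, m.
The least among these is m.

m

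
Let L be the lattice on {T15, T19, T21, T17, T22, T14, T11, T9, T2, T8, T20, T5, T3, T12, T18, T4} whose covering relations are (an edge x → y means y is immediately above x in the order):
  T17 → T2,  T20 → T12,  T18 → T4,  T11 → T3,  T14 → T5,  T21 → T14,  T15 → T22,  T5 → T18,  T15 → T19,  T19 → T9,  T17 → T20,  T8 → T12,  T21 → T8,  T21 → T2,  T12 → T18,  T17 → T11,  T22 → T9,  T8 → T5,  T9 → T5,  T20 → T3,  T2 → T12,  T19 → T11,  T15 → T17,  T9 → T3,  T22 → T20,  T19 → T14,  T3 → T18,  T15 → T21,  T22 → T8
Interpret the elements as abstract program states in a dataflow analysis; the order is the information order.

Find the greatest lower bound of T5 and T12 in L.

T8

Common lower bounds of {T5, T12}: T15, T21, T22, T8.
The greatest among these is T8.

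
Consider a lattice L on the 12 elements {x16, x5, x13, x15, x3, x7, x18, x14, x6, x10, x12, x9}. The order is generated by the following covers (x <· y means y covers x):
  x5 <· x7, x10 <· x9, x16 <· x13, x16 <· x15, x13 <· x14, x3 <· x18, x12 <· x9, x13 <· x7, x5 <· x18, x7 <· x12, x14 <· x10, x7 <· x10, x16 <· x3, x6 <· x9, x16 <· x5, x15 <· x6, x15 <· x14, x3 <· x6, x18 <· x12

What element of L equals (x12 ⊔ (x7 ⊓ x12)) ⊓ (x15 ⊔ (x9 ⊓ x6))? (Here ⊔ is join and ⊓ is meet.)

x7 ∧ x12 = x7
x12 ∨ x7 = x12
x9 ∧ x6 = x6
x15 ∨ x6 = x6
x12 ∧ x6 = x3

x3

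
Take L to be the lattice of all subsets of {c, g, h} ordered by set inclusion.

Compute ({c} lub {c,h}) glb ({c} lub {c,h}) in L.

{c,h}

{c} ∨ {c,h} = {c,h}
{c} ∨ {c,h} = {c,h}
{c,h} ∧ {c,h} = {c,h}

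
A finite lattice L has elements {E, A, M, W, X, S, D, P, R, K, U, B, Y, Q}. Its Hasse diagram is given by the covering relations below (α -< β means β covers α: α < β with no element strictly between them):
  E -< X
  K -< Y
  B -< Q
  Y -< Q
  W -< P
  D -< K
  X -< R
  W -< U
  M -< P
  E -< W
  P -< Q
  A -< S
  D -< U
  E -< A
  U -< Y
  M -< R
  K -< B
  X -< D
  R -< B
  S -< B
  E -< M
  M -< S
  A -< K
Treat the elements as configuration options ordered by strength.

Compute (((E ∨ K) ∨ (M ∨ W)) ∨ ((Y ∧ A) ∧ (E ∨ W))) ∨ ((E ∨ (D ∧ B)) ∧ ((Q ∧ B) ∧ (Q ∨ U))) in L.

Q

E ∨ K = K
M ∨ W = P
K ∨ P = Q
Y ∧ A = A
E ∨ W = W
A ∧ W = E
Q ∨ E = Q
D ∧ B = D
E ∨ D = D
Q ∧ B = B
Q ∨ U = Q
B ∧ Q = B
D ∧ B = D
Q ∨ D = Q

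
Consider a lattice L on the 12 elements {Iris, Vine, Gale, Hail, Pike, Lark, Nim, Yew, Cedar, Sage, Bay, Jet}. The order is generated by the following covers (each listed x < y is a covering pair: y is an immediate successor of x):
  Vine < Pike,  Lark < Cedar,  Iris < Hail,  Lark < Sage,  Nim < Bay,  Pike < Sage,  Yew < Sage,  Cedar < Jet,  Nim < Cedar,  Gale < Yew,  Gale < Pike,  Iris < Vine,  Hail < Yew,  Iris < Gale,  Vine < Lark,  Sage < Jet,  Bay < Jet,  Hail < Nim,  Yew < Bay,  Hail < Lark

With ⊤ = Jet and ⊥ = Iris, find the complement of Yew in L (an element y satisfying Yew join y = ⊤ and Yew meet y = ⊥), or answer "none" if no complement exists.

For every candidate y, either Yew ∨ y ≠ Jet or Yew ∧ y ≠ Iris; no complement exists.

none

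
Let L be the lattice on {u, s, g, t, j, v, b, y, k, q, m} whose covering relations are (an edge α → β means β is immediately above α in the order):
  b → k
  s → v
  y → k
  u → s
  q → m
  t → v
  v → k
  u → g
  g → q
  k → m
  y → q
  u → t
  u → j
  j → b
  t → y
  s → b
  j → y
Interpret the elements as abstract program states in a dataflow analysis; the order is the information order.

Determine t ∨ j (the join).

y

Common upper bounds of {t, j}: k, m, q, y.
The least among these is y.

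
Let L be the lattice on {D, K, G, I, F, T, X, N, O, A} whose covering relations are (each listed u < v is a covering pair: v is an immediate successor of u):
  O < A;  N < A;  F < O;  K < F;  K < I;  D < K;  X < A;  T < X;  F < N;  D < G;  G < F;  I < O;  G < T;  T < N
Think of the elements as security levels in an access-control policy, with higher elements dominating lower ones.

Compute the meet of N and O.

F

Common lower bounds of {N, O}: D, F, G, K.
The greatest among these is F.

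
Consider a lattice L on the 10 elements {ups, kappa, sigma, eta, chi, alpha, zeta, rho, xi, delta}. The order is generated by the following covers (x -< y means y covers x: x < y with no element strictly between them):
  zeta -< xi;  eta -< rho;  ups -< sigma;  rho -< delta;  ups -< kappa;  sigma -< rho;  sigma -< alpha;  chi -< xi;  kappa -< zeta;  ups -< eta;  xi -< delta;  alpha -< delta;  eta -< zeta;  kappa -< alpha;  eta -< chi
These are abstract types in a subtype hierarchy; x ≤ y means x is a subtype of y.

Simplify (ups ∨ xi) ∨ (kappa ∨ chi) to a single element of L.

xi

ups ∨ xi = xi
kappa ∨ chi = xi
xi ∨ xi = xi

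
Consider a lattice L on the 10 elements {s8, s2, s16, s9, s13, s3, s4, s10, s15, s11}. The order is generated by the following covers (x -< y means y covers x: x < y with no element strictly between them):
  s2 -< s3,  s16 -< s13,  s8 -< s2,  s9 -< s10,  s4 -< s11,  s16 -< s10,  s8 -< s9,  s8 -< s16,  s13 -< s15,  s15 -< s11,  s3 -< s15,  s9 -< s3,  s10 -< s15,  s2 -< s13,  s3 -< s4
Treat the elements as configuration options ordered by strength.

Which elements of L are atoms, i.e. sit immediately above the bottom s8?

The atoms are exactly the elements that cover s8: s16, s2, s9.

s16, s2, s9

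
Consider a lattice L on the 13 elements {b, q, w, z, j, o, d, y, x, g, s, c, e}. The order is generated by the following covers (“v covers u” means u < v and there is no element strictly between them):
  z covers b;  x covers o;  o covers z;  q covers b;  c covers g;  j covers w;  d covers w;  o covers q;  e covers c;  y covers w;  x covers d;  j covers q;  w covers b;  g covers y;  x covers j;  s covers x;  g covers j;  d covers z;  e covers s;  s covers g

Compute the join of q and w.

j

Common upper bounds of {q, w}: c, e, g, j, s, x.
The least among these is j.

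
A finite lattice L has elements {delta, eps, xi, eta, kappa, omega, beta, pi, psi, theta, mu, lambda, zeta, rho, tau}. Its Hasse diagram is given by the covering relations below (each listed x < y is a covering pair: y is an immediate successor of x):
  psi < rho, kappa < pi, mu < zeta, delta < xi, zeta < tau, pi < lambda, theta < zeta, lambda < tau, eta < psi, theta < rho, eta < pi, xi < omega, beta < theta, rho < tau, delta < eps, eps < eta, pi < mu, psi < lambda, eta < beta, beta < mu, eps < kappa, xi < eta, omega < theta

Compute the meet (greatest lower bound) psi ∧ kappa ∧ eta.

eps

Common lower bounds of {psi, kappa, eta}: delta, eps.
The greatest among these is eps.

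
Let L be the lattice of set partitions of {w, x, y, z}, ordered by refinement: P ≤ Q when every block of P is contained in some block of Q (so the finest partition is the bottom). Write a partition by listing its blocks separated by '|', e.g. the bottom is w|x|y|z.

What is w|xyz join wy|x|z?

wxyz

The join of w|xyz and wy|x|z merges any blocks that overlap across the partitions, giving wxyz.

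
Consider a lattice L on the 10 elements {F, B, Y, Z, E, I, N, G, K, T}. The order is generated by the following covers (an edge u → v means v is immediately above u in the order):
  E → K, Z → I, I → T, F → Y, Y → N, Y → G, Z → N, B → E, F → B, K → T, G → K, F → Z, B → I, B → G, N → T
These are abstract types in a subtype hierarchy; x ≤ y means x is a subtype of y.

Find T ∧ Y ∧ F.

Common lower bounds of {T, Y, F}: F.
The greatest among these is F.

F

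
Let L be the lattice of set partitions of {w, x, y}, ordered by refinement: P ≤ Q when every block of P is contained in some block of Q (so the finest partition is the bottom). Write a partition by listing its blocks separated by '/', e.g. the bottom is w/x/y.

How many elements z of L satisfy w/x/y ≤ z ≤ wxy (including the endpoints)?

5

The interval [w/x/y, wxy] = {w/x/y, w/xy, wx/y, wxy, wy/x}, which has 5 elements.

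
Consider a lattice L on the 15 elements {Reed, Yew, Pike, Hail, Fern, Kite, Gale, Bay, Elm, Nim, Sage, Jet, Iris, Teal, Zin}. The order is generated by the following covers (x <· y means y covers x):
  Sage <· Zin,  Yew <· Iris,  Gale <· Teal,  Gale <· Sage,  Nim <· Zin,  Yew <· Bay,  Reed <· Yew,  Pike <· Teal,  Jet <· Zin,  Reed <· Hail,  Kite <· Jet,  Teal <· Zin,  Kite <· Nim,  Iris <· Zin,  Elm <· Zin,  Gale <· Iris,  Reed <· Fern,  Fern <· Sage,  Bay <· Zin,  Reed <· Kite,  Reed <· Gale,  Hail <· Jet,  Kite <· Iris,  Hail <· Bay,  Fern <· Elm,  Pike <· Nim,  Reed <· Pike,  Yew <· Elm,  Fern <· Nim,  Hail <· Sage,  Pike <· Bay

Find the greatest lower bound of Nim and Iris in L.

Common lower bounds of {Nim, Iris}: Kite, Reed.
The greatest among these is Kite.

Kite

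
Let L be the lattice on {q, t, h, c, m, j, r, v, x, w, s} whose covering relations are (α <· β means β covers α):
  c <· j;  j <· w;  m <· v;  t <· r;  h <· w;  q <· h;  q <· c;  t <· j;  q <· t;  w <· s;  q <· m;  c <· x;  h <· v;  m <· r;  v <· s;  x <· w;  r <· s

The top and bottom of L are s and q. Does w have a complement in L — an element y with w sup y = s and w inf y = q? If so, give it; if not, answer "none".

Need y with w ∨ y = s and w ∧ y = q.
Checking each element gives: m.

m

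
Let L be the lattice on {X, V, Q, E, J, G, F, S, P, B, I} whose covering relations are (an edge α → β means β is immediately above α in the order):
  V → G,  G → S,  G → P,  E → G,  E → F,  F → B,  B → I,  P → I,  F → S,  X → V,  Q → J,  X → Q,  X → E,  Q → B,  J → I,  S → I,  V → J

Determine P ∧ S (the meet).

Common lower bounds of {P, S}: E, G, V, X.
The greatest among these is G.

G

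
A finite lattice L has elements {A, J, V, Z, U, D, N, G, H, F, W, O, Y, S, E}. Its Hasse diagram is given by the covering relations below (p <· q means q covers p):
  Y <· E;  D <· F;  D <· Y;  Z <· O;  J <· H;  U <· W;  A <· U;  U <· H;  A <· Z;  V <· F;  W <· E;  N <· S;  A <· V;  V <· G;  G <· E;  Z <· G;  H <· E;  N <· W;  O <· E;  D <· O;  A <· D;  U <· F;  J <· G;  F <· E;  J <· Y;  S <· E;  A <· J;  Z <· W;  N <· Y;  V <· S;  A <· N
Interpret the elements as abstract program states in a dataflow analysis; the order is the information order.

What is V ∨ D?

Common upper bounds of {V, D}: E, F.
The least among these is F.

F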